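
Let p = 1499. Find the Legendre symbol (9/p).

Reciprocity: 9 ≡ 1 and 1499 ≡ 3 (mod 4), so (9/1499) = +(1499/9).
Reduce top mod 9: now compute (5/9).
Reciprocity: 5 ≡ 1 and 9 ≡ 1 (mod 4), so (5/9) = +(9/5).
Reduce top mod 5: now compute (4/5).
Pull out 2^2: since 5 ≡ 5 (mod 8), (2/5) = -1, so (2/5)^2 = +1.
Reached (1/5) = 1. Collecting the sign flips along the way, the symbol is +1.

1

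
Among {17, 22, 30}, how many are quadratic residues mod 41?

(17/41) = -1 → non-residue.
(22/41) = -1 → non-residue.
(30/41) = -1 → non-residue.
Total quadratic residues among the 3: 0.

0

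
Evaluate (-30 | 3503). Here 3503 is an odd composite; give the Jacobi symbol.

1

First reduce: -30 ≡ 3473 (mod 3503).
Reciprocity: 3473 ≡ 1 and 3503 ≡ 3 (mod 4), so (3473/3503) = +(3503/3473).
Reduce top mod 3473: now compute (30/3473).
Pull out 2: since 3473 ≡ 1 (mod 8), (2/3473) = +1.
Reciprocity: 15 ≡ 3 and 3473 ≡ 1 (mod 4), so (15/3473) = +(3473/15).
Reduce top mod 15: now compute (8/15).
Pull out 2^3: since 15 ≡ 7 (mod 8), (2/15) = +1, so (2/15)^3 = +1.
Reached (1/15) = 1. Collecting the sign flips along the way, the symbol is +1.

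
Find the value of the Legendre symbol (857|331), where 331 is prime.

Euler's criterion: (857/331) ≡ 195^165 (mod 331).
195^2 ≡ 291 (mod 331)
195^4 ≡ 276 (mod 331)
195^8 ≡ 46 (mod 331)
195^16 ≡ 130 (mod 331)
195^32 ≡ 19 (mod 331)
195^64 ≡ 30 (mod 331)
195^128 ≡ 238 (mod 331)
195^165 = 195^(128+32+4+1) ≡ 1 (mod 331).
Result is 1, so (857/331) = 1.

1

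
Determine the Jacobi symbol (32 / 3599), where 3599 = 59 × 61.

1

Pull out 2^5: since 3599 ≡ 7 (mod 8), (2/3599) = +1, so (2/3599)^5 = +1.
Reached (1/3599) = 1. Collecting the sign flips along the way, the symbol is +1.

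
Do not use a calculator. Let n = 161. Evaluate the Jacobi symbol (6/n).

Pull out 2: since 161 ≡ 1 (mod 8), (2/161) = +1.
Reciprocity: 3 ≡ 3 and 161 ≡ 1 (mod 4), so (3/161) = +(161/3).
Reduce top mod 3: now compute (2/3).
Pull out 2: since 3 ≡ 3 (mod 8), (2/3) = -1.
Reached (1/3) = 1. Collecting the sign flips along the way, the symbol is -1.

-1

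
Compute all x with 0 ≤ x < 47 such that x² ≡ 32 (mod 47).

Since 47 ≡ 3 (mod 4), a square root of 32 is 32^((47+1)/4) = 32^12 mod 47.
Repeated squaring: 32^2≡37, 32^4≡6, 32^8≡36 (mod 47).
32^12 = 32^(8+4) ≡ 28 (mod 47).
Check: 28² = 784 ≡ 32 (mod 47). The two roots are 19 and 28.

19, 28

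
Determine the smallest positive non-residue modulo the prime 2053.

(2/2053) = −1, so 2 is the smallest positive non-residue mod 2053.

2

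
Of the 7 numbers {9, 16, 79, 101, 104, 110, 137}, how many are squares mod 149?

4

(9/149) = +1 → QR.
(16/149) = +1 → QR.
(79/149) = -1 → non-residue.
(101/149) = -1 → non-residue.
(104/149) = +1 → QR.
(110/149) = +1 → QR.
(137/149) = -1 → non-residue.
Total quadratic residues among the 7: 4.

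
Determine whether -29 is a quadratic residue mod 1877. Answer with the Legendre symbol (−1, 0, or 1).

First reduce: -29 ≡ 1848 (mod 1877).
Pull out 2^3: since 1877 ≡ 5 (mod 8), (2/1877) = -1, so (2/1877)^3 = -1.
Reciprocity: 231 ≡ 3 and 1877 ≡ 1 (mod 4), so (231/1877) = +(1877/231).
Reduce top mod 231: now compute (29/231).
Reciprocity: 29 ≡ 1 and 231 ≡ 3 (mod 4), so (29/231) = +(231/29).
Reduce top mod 29: now compute (28/29).
Pull out 2^2: since 29 ≡ 5 (mod 8), (2/29) = -1, so (2/29)^2 = +1.
Reciprocity: 7 ≡ 3 and 29 ≡ 1 (mod 4), so (7/29) = +(29/7).
Reduce top mod 7: now compute (1/7).
Reached (1/7) = 1. Collecting the sign flips along the way, the symbol is -1.

-1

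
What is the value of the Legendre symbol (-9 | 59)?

Euler's criterion: (-9/59) ≡ 50^29 (mod 59).
50^2 ≡ 22 (mod 59)
50^4 ≡ 12 (mod 59)
50^8 ≡ 26 (mod 59)
50^16 ≡ 27 (mod 59)
50^29 = 50^(16+8+4+1) ≡ 58 (mod 59).
Result is 58 ≡ −1, so (-9/59) = −1.

-1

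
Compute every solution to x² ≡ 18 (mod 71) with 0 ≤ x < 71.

35, 36

Since 71 ≡ 3 (mod 4), a square root of 18 is 18^((71+1)/4) = 18^18 mod 71.
Repeated squaring: 18^2≡40, 18^4≡38, 18^8≡24, 18^16≡8 (mod 71).
18^18 = 18^(16+2) ≡ 36 (mod 71).
Check: 36² = 1296 ≡ 18 (mod 71). The two roots are 35 and 36.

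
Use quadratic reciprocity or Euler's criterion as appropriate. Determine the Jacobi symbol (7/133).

Reciprocity: 7 ≡ 3 and 133 ≡ 1 (mod 4), so (7/133) = +(133/7).
Reduce top mod 7: now compute (0/7).
Top reduces to 0: gcd > 1, so the symbol is 0.

0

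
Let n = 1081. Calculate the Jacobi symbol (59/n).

1

Reciprocity: 59 ≡ 3 and 1081 ≡ 1 (mod 4), so (59/1081) = +(1081/59).
Reduce top mod 59: now compute (19/59).
Reciprocity: 19 ≡ 3 and 59 ≡ 3 (mod 4), so (19/59) = −(59/19).
Reduce top mod 19: now compute (2/19).
Pull out 2: since 19 ≡ 3 (mod 8), (2/19) = -1.
Reached (1/19) = 1. Collecting the sign flips along the way, the symbol is +1.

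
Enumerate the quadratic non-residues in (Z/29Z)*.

Square k = 1,…,14 (k and 29−k give the same square):
1²=1, 2²=4, 3²=9, 4²=16, 5²=25, 6²≡7, 7²≡20, 8²≡6, 9²≡23, 10²≡13, 11²≡5, 12²≡28, 13²≡24, 14²≡22 (mod 29).
The residues are {1, 4, 5, 6, 7, 9, 13, 16, 20, 22, 23, 24, 25, 28}; the non-residues are the remaining 14 nonzero classes.

2, 3, 8, 10, 11, 12, 14, 15, 17, 18, 19, 21, 26, 27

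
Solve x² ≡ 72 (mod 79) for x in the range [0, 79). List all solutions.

Since 79 ≡ 3 (mod 4), a square root of 72 is 72^((79+1)/4) = 72^20 mod 79.
Repeated squaring: 72^2≡49, 72^4≡31, 72^8≡13, 72^16≡11 (mod 79).
72^20 = 72^(16+4) ≡ 25 (mod 79).
Check: 25² = 625 ≡ 72 (mod 79). The two roots are 25 and 54.

25, 54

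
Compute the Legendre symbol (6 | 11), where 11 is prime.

Pull out 2: since 11 ≡ 3 (mod 8), (2/11) = -1.
Reciprocity: 3 ≡ 3 and 11 ≡ 3 (mod 4), so (3/11) = −(11/3).
Reduce top mod 3: now compute (2/3).
Pull out 2: since 3 ≡ 3 (mod 8), (2/3) = -1.
Reached (1/3) = 1. Collecting the sign flips along the way, the symbol is -1.

-1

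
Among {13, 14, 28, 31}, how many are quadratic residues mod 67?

(13/67) = -1 → non-residue.
(14/67) = +1 → QR.
(28/67) = -1 → non-residue.
(31/67) = -1 → non-residue.
Total quadratic residues among the 4: 1.

1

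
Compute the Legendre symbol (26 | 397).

1

Pull out 2: since 397 ≡ 5 (mod 8), (2/397) = -1.
Reciprocity: 13 ≡ 1 and 397 ≡ 1 (mod 4), so (13/397) = +(397/13).
Reduce top mod 13: now compute (7/13).
Reciprocity: 7 ≡ 3 and 13 ≡ 1 (mod 4), so (7/13) = +(13/7).
Reduce top mod 7: now compute (6/7).
Pull out 2: since 7 ≡ 7 (mod 8), (2/7) = +1.
Reciprocity: 3 ≡ 3 and 7 ≡ 3 (mod 4), so (3/7) = −(7/3).
Reduce top mod 3: now compute (1/3).
Reached (1/3) = 1. Collecting the sign flips along the way, the symbol is +1.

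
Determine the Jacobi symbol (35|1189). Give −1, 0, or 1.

Reciprocity: 35 ≡ 3 and 1189 ≡ 1 (mod 4), so (35/1189) = +(1189/35).
Reduce top mod 35: now compute (34/35).
Pull out 2: since 35 ≡ 3 (mod 8), (2/35) = -1.
Reciprocity: 17 ≡ 1 and 35 ≡ 3 (mod 4), so (17/35) = +(35/17).
Reduce top mod 17: now compute (1/17).
Reached (1/17) = 1. Collecting the sign flips along the way, the symbol is -1.

-1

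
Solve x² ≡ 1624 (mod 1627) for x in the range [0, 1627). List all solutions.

Since 1627 ≡ 3 (mod 4), a square root of 1624 is 1624^((1627+1)/4) = 1624^407 mod 1627.
Repeated squaring: 1624^2≡9, 1624^4≡81, 1624^8≡53, 1624^16≡1182, 1624^32≡1158, 1624^64≡316, 1624^128≡609, 1624^256≡1552 (mod 1627).
1624^407 = 1624^(256+128+16+4+2+1) ≡ 529 (mod 1627).
Check: 529² = 279841 ≡ 1624 (mod 1627). The two roots are 529 and 1098.

529, 1098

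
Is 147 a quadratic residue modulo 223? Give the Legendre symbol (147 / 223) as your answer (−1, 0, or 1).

-1

Euler's criterion: (147/223) ≡ 147^111 (mod 223).
147^2 ≡ 201 (mod 223)
147^4 ≡ 38 (mod 223)
147^8 ≡ 106 (mod 223)
147^16 ≡ 86 (mod 223)
147^32 ≡ 37 (mod 223)
147^64 ≡ 31 (mod 223)
147^111 = 147^(64+32+8+4+2+1) ≡ 222 (mod 223).
Result is 222 ≡ −1, so (147/223) = −1.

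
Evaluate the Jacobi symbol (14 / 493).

Pull out 2: since 493 ≡ 5 (mod 8), (2/493) = -1.
Reciprocity: 7 ≡ 3 and 493 ≡ 1 (mod 4), so (7/493) = +(493/7).
Reduce top mod 7: now compute (3/7).
Reciprocity: 3 ≡ 3 and 7 ≡ 3 (mod 4), so (3/7) = −(7/3).
Reduce top mod 3: now compute (1/3).
Reached (1/3) = 1. Collecting the sign flips along the way, the symbol is +1.

1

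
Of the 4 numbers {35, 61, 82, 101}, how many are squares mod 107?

3

(35/107) = +1 → QR.
(61/107) = +1 → QR.
(82/107) = -1 → non-residue.
(101/107) = +1 → QR.
Total quadratic residues among the 4: 3.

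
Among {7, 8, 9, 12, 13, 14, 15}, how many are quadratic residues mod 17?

4

(7/17) = -1 → non-residue.
(8/17) = +1 → QR.
(9/17) = +1 → QR.
(12/17) = -1 → non-residue.
(13/17) = +1 → QR.
(14/17) = -1 → non-residue.
(15/17) = +1 → QR.
Total quadratic residues among the 7: 4.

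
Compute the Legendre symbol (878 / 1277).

1

Pull out 2: since 1277 ≡ 5 (mod 8), (2/1277) = -1.
Reciprocity: 439 ≡ 3 and 1277 ≡ 1 (mod 4), so (439/1277) = +(1277/439).
Reduce top mod 439: now compute (399/439).
Reciprocity: 399 ≡ 3 and 439 ≡ 3 (mod 4), so (399/439) = −(439/399).
Reduce top mod 399: now compute (40/399).
Pull out 2^3: since 399 ≡ 7 (mod 8), (2/399) = +1, so (2/399)^3 = +1.
Reciprocity: 5 ≡ 1 and 399 ≡ 3 (mod 4), so (5/399) = +(399/5).
Reduce top mod 5: now compute (4/5).
Pull out 2^2: since 5 ≡ 5 (mod 8), (2/5) = -1, so (2/5)^2 = +1.
Reached (1/5) = 1. Collecting the sign flips along the way, the symbol is +1.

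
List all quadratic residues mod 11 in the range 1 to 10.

Square k = 1,…,5 (k and 11−k give the same square):
1²=1, 2²=4, 3²=9, 4²≡5, 5²≡3 (mod 11).
So the quadratic residues mod 11 are {1, 3, 4, 5, 9}.

1, 3, 4, 5, 9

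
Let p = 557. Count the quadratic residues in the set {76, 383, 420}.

(76/557) = +1 → QR.
(383/557) = +1 → QR.
(420/557) = +1 → QR.
Total quadratic residues among the 3: 3.

3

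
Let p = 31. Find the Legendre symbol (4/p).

Euler's criterion: (4/31) ≡ 4^15 (mod 31).
4^2 ≡ 16 (mod 31)
4^4 ≡ 8 (mod 31)
4^8 ≡ 2 (mod 31)
4^15 = 4^(8+4+2+1) ≡ 1 (mod 31).
Result is 1, so (4/31) = 1.

1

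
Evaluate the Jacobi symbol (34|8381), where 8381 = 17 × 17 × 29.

Pull out 2: since 8381 ≡ 5 (mod 8), (2/8381) = -1.
Reciprocity: 17 ≡ 1 and 8381 ≡ 1 (mod 4), so (17/8381) = +(8381/17).
Reduce top mod 17: now compute (0/17).
Top reduces to 0: gcd > 1, so the symbol is 0.

0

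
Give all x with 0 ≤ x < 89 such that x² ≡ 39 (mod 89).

89 ≡ 1 (mod 4), so we find a root by search.
Trying successive values, 22² = 484 ≡ 39 (mod 89). The other root is 89 − 22 = 67.

22, 67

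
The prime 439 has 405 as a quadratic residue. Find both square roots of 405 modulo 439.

66, 373

Since 439 ≡ 3 (mod 4), a square root of 405 is 405^((439+1)/4) = 405^110 mod 439.
Repeated squaring: 405^2≡278, 405^4≡20, 405^8≡400, 405^16≡204, 405^32≡350, 405^64≡19 (mod 439).
405^110 = 405^(64+32+8+4+2) ≡ 373 (mod 439).
Check: 373² = 139129 ≡ 405 (mod 439). The two roots are 66 and 373.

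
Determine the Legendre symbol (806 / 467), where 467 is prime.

First reduce: 806 ≡ 339 (mod 467).
Reciprocity: 339 ≡ 3 and 467 ≡ 3 (mod 4), so (339/467) = −(467/339).
Reduce top mod 339: now compute (128/339).
Pull out 2^7: since 339 ≡ 3 (mod 8), (2/339) = -1, so (2/339)^7 = -1.
Reached (1/339) = 1. Collecting the sign flips along the way, the symbol is +1.

1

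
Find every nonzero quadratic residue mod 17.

1, 2, 4, 8, 9, 13, 15, 16

Square k = 1,…,8 (k and 17−k give the same square):
1²=1, 2²=4, 3²=9, 4²=16, 5²≡8, 6²≡2, 7²≡15, 8²≡13 (mod 17).
So the quadratic residues mod 17 are {1, 2, 4, 8, 9, 13, 15, 16}.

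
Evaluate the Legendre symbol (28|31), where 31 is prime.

Pull out 2^2: since 31 ≡ 7 (mod 8), (2/31) = +1, so (2/31)^2 = +1.
Reciprocity: 7 ≡ 3 and 31 ≡ 3 (mod 4), so (7/31) = −(31/7).
Reduce top mod 7: now compute (3/7).
Reciprocity: 3 ≡ 3 and 7 ≡ 3 (mod 4), so (3/7) = −(7/3).
Reduce top mod 3: now compute (1/3).
Reached (1/3) = 1. Collecting the sign flips along the way, the symbol is +1.

1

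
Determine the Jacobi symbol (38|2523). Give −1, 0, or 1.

-1

Pull out 2: since 2523 ≡ 3 (mod 8), (2/2523) = -1.
Reciprocity: 19 ≡ 3 and 2523 ≡ 3 (mod 4), so (19/2523) = −(2523/19).
Reduce top mod 19: now compute (15/19).
Reciprocity: 15 ≡ 3 and 19 ≡ 3 (mod 4), so (15/19) = −(19/15).
Reduce top mod 15: now compute (4/15).
Pull out 2^2: since 15 ≡ 7 (mod 8), (2/15) = +1, so (2/15)^2 = +1.
Reached (1/15) = 1. Collecting the sign flips along the way, the symbol is -1.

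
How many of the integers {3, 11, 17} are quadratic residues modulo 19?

(3/19) = -1 → non-residue.
(11/19) = +1 → QR.
(17/19) = +1 → QR.
Total quadratic residues among the 3: 2.

2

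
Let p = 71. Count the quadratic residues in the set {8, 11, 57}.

2

(8/71) = +1 → QR.
(11/71) = -1 → non-residue.
(57/71) = +1 → QR.
Total quadratic residues among the 3: 2.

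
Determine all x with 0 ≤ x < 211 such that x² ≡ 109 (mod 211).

98, 113

Since 211 ≡ 3 (mod 4), a square root of 109 is 109^((211+1)/4) = 109^53 mod 211.
Repeated squaring: 109^2≡65, 109^4≡5, 109^8≡25, 109^16≡203, 109^32≡64 (mod 211).
109^53 = 109^(32+16+4+1) ≡ 113 (mod 211).
Check: 113² = 12769 ≡ 109 (mod 211). The two roots are 98 and 113.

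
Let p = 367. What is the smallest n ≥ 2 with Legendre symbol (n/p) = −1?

3

(2/367) = +1, so 2 is a residue.
(3/367) = −1, so 3 is the smallest positive non-residue mod 367.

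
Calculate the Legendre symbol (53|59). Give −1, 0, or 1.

Reciprocity: 53 ≡ 1 and 59 ≡ 3 (mod 4), so (53/59) = +(59/53).
Reduce top mod 53: now compute (6/53).
Pull out 2: since 53 ≡ 5 (mod 8), (2/53) = -1.
Reciprocity: 3 ≡ 3 and 53 ≡ 1 (mod 4), so (3/53) = +(53/3).
Reduce top mod 3: now compute (2/3).
Pull out 2: since 3 ≡ 3 (mod 8), (2/3) = -1.
Reached (1/3) = 1. Collecting the sign flips along the way, the symbol is +1.

1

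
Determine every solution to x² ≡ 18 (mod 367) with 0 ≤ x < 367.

Since 367 ≡ 3 (mod 4), a square root of 18 is 18^((367+1)/4) = 18^92 mod 367.
Repeated squaring: 18^2≡324, 18^4≡14, 18^8≡196, 18^16≡248, 18^32≡215, 18^64≡350 (mod 367).
18^92 = 18^(64+16+8+4) ≡ 237 (mod 367).
Check: 237² = 56169 ≡ 18 (mod 367). The two roots are 130 and 237.

130, 237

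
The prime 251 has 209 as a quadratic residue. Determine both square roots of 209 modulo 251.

65, 186

Since 251 ≡ 3 (mod 4), a square root of 209 is 209^((251+1)/4) = 209^63 mod 251.
Repeated squaring: 209^2≡7, 209^4≡49, 209^8≡142, 209^16≡84, 209^32≡28 (mod 251).
209^63 = 209^(32+16+8+4+2+1) ≡ 65 (mod 251).
Check: 65² = 4225 ≡ 209 (mod 251). The two roots are 65 and 186.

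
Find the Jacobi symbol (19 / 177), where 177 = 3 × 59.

1

Reciprocity: 19 ≡ 3 and 177 ≡ 1 (mod 4), so (19/177) = +(177/19).
Reduce top mod 19: now compute (6/19).
Pull out 2: since 19 ≡ 3 (mod 8), (2/19) = -1.
Reciprocity: 3 ≡ 3 and 19 ≡ 3 (mod 4), so (3/19) = −(19/3).
Reduce top mod 3: now compute (1/3).
Reached (1/3) = 1. Collecting the sign flips along the way, the symbol is +1.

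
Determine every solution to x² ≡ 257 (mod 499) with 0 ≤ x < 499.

238, 261

Since 499 ≡ 3 (mod 4), a square root of 257 is 257^((499+1)/4) = 257^125 mod 499.
Repeated squaring: 257^2≡181, 257^4≡326, 257^8≡488, 257^16≡121, 257^32≡170, 257^64≡457 (mod 499).
257^125 = 257^(64+32+16+8+4+1) ≡ 261 (mod 499).
Check: 261² = 68121 ≡ 257 (mod 499). The two roots are 238 and 261.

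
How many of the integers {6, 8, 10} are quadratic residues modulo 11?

(6/11) = -1 → non-residue.
(8/11) = -1 → non-residue.
(10/11) = -1 → non-residue.
Total quadratic residues among the 3: 0.

0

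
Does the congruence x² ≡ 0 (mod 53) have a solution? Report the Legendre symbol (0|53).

Top reduces to 0: gcd > 1, so the symbol is 0.

0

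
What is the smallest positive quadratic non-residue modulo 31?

(2/31) = +1, so 2 is a residue.
(3/31) = −1, so 3 is the smallest positive non-residue mod 31.

3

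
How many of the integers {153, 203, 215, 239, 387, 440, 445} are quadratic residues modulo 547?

4

(153/547) = -1 → non-residue.
(203/547) = -1 → non-residue.
(215/547) = +1 → QR.
(239/547) = +1 → QR.
(387/547) = -1 → non-residue.
(440/547) = +1 → QR.
(445/547) = +1 → QR.
Total quadratic residues among the 7: 4.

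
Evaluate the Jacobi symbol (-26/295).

-1

First reduce: -26 ≡ 269 (mod 295).
Reciprocity: 269 ≡ 1 and 295 ≡ 3 (mod 4), so (269/295) = +(295/269).
Reduce top mod 269: now compute (26/269).
Pull out 2: since 269 ≡ 5 (mod 8), (2/269) = -1.
Reciprocity: 13 ≡ 1 and 269 ≡ 1 (mod 4), so (13/269) = +(269/13).
Reduce top mod 13: now compute (9/13).
Reciprocity: 9 ≡ 1 and 13 ≡ 1 (mod 4), so (9/13) = +(13/9).
Reduce top mod 9: now compute (4/9).
Pull out 2^2: since 9 ≡ 1 (mod 8), (2/9) = +1, so (2/9)^2 = +1.
Reached (1/9) = 1. Collecting the sign flips along the way, the symbol is -1.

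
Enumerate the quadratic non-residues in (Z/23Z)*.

5,7,10,11,14,15,17,19,20,21,22

Square k = 1,…,11 (k and 23−k give the same square):
1²=1, 2²=4, 3²=9, 4²=16, 5²≡2, 6²≡13, 7²≡3, 8²≡18, 9²≡12, 10²≡8, 11²≡6 (mod 23).
The residues are {1, 2, 3, 4, 6, 8, 9, 12, 13, 16, 18}; the non-residues are the remaining 11 nonzero classes.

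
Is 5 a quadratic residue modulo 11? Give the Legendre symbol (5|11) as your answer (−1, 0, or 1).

Reciprocity: 5 ≡ 1 and 11 ≡ 3 (mod 4), so (5/11) = +(11/5).
Reduce top mod 5: now compute (1/5).
Reached (1/5) = 1. Collecting the sign flips along the way, the symbol is +1.

1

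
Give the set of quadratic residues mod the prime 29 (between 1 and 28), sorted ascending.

1 4 5 6 7 9 13 16 20 22 23 24 25 28

Square k = 1,…,14 (k and 29−k give the same square):
1²=1, 2²=4, 3²=9, 4²=16, 5²=25, 6²≡7, 7²≡20, 8²≡6, 9²≡23, 10²≡13, 11²≡5, 12²≡28, 13²≡24, 14²≡22 (mod 29).
So the quadratic residues mod 29 are {1, 4, 5, 6, 7, 9, 13, 16, 20, 22, 23, 24, 25, 28}.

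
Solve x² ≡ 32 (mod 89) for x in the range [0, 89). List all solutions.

11, 78

89 ≡ 1 (mod 4), so we find a root by search.
Trying successive values, 11² = 121 ≡ 32 (mod 89). The other root is 89 − 11 = 78.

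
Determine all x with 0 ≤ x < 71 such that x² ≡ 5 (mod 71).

17, 54

Since 71 ≡ 3 (mod 4), a square root of 5 is 5^((71+1)/4) = 5^18 mod 71.
Repeated squaring: 5^2≡25, 5^4≡57, 5^8≡54, 5^16≡5 (mod 71).
5^18 = 5^(16+2) ≡ 54 (mod 71).
Check: 54² = 2916 ≡ 5 (mod 71). The two roots are 17 and 54.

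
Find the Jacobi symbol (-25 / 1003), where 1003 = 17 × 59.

First reduce: -25 ≡ 978 (mod 1003).
Pull out 2: since 1003 ≡ 3 (mod 8), (2/1003) = -1.
Reciprocity: 489 ≡ 1 and 1003 ≡ 3 (mod 4), so (489/1003) = +(1003/489).
Reduce top mod 489: now compute (25/489).
Reciprocity: 25 ≡ 1 and 489 ≡ 1 (mod 4), so (25/489) = +(489/25).
Reduce top mod 25: now compute (14/25).
Pull out 2: since 25 ≡ 1 (mod 8), (2/25) = +1.
Reciprocity: 7 ≡ 3 and 25 ≡ 1 (mod 4), so (7/25) = +(25/7).
Reduce top mod 7: now compute (4/7).
Pull out 2^2: since 7 ≡ 7 (mod 8), (2/7) = +1, so (2/7)^2 = +1.
Reached (1/7) = 1. Collecting the sign flips along the way, the symbol is -1.

-1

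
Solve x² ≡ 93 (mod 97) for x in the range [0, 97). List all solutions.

44, 53

97 ≡ 1 (mod 4), so we find a root by search.
Trying successive values, 44² = 1936 ≡ 93 (mod 97). The other root is 97 − 44 = 53.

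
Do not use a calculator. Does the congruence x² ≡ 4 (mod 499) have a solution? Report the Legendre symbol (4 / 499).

1

Pull out 2^2: since 499 ≡ 3 (mod 8), (2/499) = -1, so (2/499)^2 = +1.
Reached (1/499) = 1. Collecting the sign flips along the way, the symbol is +1.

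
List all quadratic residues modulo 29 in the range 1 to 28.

1, 4, 5, 6, 7, 9, 13, 16, 20, 22, 23, 24, 25, 28

Square k = 1,…,14 (k and 29−k give the same square):
1²=1, 2²=4, 3²=9, 4²=16, 5²=25, 6²≡7, 7²≡20, 8²≡6, 9²≡23, 10²≡13, 11²≡5, 12²≡28, 13²≡24, 14²≡22 (mod 29).
So the quadratic residues mod 29 are {1, 4, 5, 6, 7, 9, 13, 16, 20, 22, 23, 24, 25, 28}.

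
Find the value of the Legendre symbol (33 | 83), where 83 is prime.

Euler's criterion: (33/83) ≡ 33^41 (mod 83).
33^2 ≡ 10 (mod 83)
33^4 ≡ 17 (mod 83)
33^8 ≡ 40 (mod 83)
33^16 ≡ 23 (mod 83)
33^32 ≡ 31 (mod 83)
33^41 = 33^(32+8+1) ≡ 1 (mod 83).
Result is 1, so (33/83) = 1.

1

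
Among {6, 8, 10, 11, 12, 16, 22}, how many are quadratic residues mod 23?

(6/23) = +1 → QR.
(8/23) = +1 → QR.
(10/23) = -1 → non-residue.
(11/23) = -1 → non-residue.
(12/23) = +1 → QR.
(16/23) = +1 → QR.
(22/23) = -1 → non-residue.
Total quadratic residues among the 7: 4.

4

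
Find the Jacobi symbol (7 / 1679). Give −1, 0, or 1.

Reciprocity: 7 ≡ 3 and 1679 ≡ 3 (mod 4), so (7/1679) = −(1679/7).
Reduce top mod 7: now compute (6/7).
Pull out 2: since 7 ≡ 7 (mod 8), (2/7) = +1.
Reciprocity: 3 ≡ 3 and 7 ≡ 3 (mod 4), so (3/7) = −(7/3).
Reduce top mod 3: now compute (1/3).
Reached (1/3) = 1. Collecting the sign flips along the way, the symbol is +1.

1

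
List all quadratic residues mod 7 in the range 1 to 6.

1, 2, 4

Square k = 1,…,3 (k and 7−k give the same square):
1²=1, 2²=4, 3²≡2 (mod 7).
So the quadratic residues mod 7 are {1, 2, 4}.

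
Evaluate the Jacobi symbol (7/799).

Reciprocity: 7 ≡ 3 and 799 ≡ 3 (mod 4), so (7/799) = −(799/7).
Reduce top mod 7: now compute (1/7).
Reached (1/7) = 1. Collecting the sign flips along the way, the symbol is -1.

-1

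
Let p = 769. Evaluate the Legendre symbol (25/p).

Reciprocity: 25 ≡ 1 and 769 ≡ 1 (mod 4), so (25/769) = +(769/25).
Reduce top mod 25: now compute (19/25).
Reciprocity: 19 ≡ 3 and 25 ≡ 1 (mod 4), so (19/25) = +(25/19).
Reduce top mod 19: now compute (6/19).
Pull out 2: since 19 ≡ 3 (mod 8), (2/19) = -1.
Reciprocity: 3 ≡ 3 and 19 ≡ 3 (mod 4), so (3/19) = −(19/3).
Reduce top mod 3: now compute (1/3).
Reached (1/3) = 1. Collecting the sign flips along the way, the symbol is +1.

1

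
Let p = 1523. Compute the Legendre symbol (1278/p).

Pull out 2: since 1523 ≡ 3 (mod 8), (2/1523) = -1.
Reciprocity: 639 ≡ 3 and 1523 ≡ 3 (mod 4), so (639/1523) = −(1523/639).
Reduce top mod 639: now compute (245/639).
Reciprocity: 245 ≡ 1 and 639 ≡ 3 (mod 4), so (245/639) = +(639/245).
Reduce top mod 245: now compute (149/245).
Reciprocity: 149 ≡ 1 and 245 ≡ 1 (mod 4), so (149/245) = +(245/149).
Reduce top mod 149: now compute (96/149).
Pull out 2^5: since 149 ≡ 5 (mod 8), (2/149) = -1, so (2/149)^5 = -1.
Reciprocity: 3 ≡ 3 and 149 ≡ 1 (mod 4), so (3/149) = +(149/3).
Reduce top mod 3: now compute (2/3).
Pull out 2: since 3 ≡ 3 (mod 8), (2/3) = -1.
Reached (1/3) = 1. Collecting the sign flips along the way, the symbol is +1.

1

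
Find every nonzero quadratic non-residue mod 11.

2,6,7,8,10

Square k = 1,…,5 (k and 11−k give the same square):
1²=1, 2²=4, 3²=9, 4²≡5, 5²≡3 (mod 11).
The residues are {1, 3, 4, 5, 9}; the non-residues are the remaining 5 nonzero classes.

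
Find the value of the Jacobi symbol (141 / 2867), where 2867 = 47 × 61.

0

Reciprocity: 141 ≡ 1 and 2867 ≡ 3 (mod 4), so (141/2867) = +(2867/141).
Reduce top mod 141: now compute (47/141).
Reciprocity: 47 ≡ 3 and 141 ≡ 1 (mod 4), so (47/141) = +(141/47).
Reduce top mod 47: now compute (0/47).
Top reduces to 0: gcd > 1, so the symbol is 0.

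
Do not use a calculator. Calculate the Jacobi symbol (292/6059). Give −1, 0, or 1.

Pull out 2^2: since 6059 ≡ 3 (mod 8), (2/6059) = -1, so (2/6059)^2 = +1.
Reciprocity: 73 ≡ 1 and 6059 ≡ 3 (mod 4), so (73/6059) = +(6059/73).
Reduce top mod 73: now compute (0/73).
Top reduces to 0: gcd > 1, so the symbol is 0.

0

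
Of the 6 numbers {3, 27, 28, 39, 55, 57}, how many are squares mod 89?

(3/89) = -1 → non-residue.
(27/89) = -1 → non-residue.
(28/89) = -1 → non-residue.
(39/89) = +1 → QR.
(55/89) = +1 → QR.
(57/89) = +1 → QR.
Total quadratic residues among the 6: 3.

3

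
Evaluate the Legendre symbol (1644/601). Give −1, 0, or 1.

Euler's criterion: (1644/601) ≡ 442^300 (mod 601).
442^2 ≡ 39 (mod 601)
442^4 ≡ 319 (mod 601)
442^8 ≡ 192 (mod 601)
442^16 ≡ 203 (mod 601)
442^32 ≡ 341 (mod 601)
442^64 ≡ 288 (mod 601)
442^128 ≡ 6 (mod 601)
442^256 ≡ 36 (mod 601)
442^300 = 442^(256+32+8+4) ≡ 600 (mod 601).
Result is 600 ≡ −1, so (1644/601) = −1.

-1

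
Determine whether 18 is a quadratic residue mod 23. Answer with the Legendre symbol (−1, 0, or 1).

1

Euler's criterion: (18/23) ≡ 18^11 (mod 23).
18^2 ≡ 2 (mod 23)
18^4 ≡ 4 (mod 23)
18^8 ≡ 16 (mod 23)
18^11 = 18^(8+2+1) ≡ 1 (mod 23).
Result is 1, so (18/23) = 1.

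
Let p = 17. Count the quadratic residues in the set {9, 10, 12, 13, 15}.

(9/17) = +1 → QR.
(10/17) = -1 → non-residue.
(12/17) = -1 → non-residue.
(13/17) = +1 → QR.
(15/17) = +1 → QR.
Total quadratic residues among the 5: 3.

3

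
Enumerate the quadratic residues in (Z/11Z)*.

1, 3, 4, 5, 9

Square k = 1,…,5 (k and 11−k give the same square):
1²=1, 2²=4, 3²=9, 4²≡5, 5²≡3 (mod 11).
So the quadratic residues mod 11 are {1, 3, 4, 5, 9}.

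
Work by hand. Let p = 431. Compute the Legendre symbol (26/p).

-1

Pull out 2: since 431 ≡ 7 (mod 8), (2/431) = +1.
Reciprocity: 13 ≡ 1 and 431 ≡ 3 (mod 4), so (13/431) = +(431/13).
Reduce top mod 13: now compute (2/13).
Pull out 2: since 13 ≡ 5 (mod 8), (2/13) = -1.
Reached (1/13) = 1. Collecting the sign flips along the way, the symbol is -1.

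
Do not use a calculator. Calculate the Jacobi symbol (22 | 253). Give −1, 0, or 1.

Pull out 2: since 253 ≡ 5 (mod 8), (2/253) = -1.
Reciprocity: 11 ≡ 3 and 253 ≡ 1 (mod 4), so (11/253) = +(253/11).
Reduce top mod 11: now compute (0/11).
Top reduces to 0: gcd > 1, so the symbol is 0.

0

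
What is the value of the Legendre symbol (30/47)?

-1

Pull out 2: since 47 ≡ 7 (mod 8), (2/47) = +1.
Reciprocity: 15 ≡ 3 and 47 ≡ 3 (mod 4), so (15/47) = −(47/15).
Reduce top mod 15: now compute (2/15).
Pull out 2: since 15 ≡ 7 (mod 8), (2/15) = +1.
Reached (1/15) = 1. Collecting the sign flips along the way, the symbol is -1.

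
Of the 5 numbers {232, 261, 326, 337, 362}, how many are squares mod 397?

(232/397) = -1 → non-residue.
(261/397) = +1 → QR.
(326/397) = -1 → non-residue.
(337/397) = -1 → non-residue.
(362/397) = +1 → QR.
Total quadratic residues among the 5: 2.

2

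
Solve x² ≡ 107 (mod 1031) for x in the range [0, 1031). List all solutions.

Since 1031 ≡ 3 (mod 4), a square root of 107 is 107^((1031+1)/4) = 107^258 mod 1031.
Repeated squaring: 107^2≡108, 107^4≡323, 107^8≡198, 107^16≡26, 107^32≡676, 107^64≡243, 107^128≡282, 107^256≡137 (mod 1031).
107^258 = 107^(256+2) ≡ 362 (mod 1031).
Check: 362² = 131044 ≡ 107 (mod 1031). The two roots are 362 and 669.

362, 669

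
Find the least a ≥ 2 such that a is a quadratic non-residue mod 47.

5

(2/47) = +1, so 2 is a residue.
(3/47) = +1, so 3 is a residue.
(4/47) = +1, so 4 is a residue.
(5/47) = −1, so 5 is the smallest positive non-residue mod 47.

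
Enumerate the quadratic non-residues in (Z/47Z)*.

5, 10, 11, 13, 15, 19, 20, 22, 23, 26, 29, 30, 31, 33, 35, 38, 39, 40, 41, 43, 44, 45, 46

Square k = 1,…,23 (k and 47−k give the same square):
1²=1, 2²=4, 3²=9, 4²=16, 5²=25, 6²=36, 7²≡2, 8²≡17, 9²≡34, 10²≡6, 11²≡27, 12²≡3, 13²≡28, 14²≡8, 15²≡37, 16²≡21, 17²≡7, 18²≡42, 19²≡32, 20²≡24, 21²≡18, 22²≡14, 23²≡12 (mod 47).
The residues are {1, 2, 3, 4, 6, 7, 8, 9, 12, 14, 16, 17, 18, 21, 24, 25, 27, 28, 32, 34, 36, 37, 42}; the non-residues are the remaining 23 nonzero classes.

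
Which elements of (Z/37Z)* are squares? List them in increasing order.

Square k = 1,…,18 (k and 37−k give the same square):
1²=1, 2²=4, 3²=9, 4²=16, 5²=25, 6²=36, 7²≡12, 8²≡27, 9²≡7, 10²≡26, 11²≡10, 12²≡33, 13²≡21, 14²≡11, 15²≡3, 16²≡34, 17²≡30, 18²≡28 (mod 37).
So the quadratic residues mod 37 are {1, 3, 4, 7, 9, 10, 11, 12, 16, 21, 25, 26, 27, 28, 30, 33, 34, 36}.

1,3,4,7,9,10,11,12,16,21,25,26,27,28,30,33,34,36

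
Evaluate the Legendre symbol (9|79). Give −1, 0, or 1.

1

Reciprocity: 9 ≡ 1 and 79 ≡ 3 (mod 4), so (9/79) = +(79/9).
Reduce top mod 9: now compute (7/9).
Reciprocity: 7 ≡ 3 and 9 ≡ 1 (mod 4), so (7/9) = +(9/7).
Reduce top mod 7: now compute (2/7).
Pull out 2: since 7 ≡ 7 (mod 8), (2/7) = +1.
Reached (1/7) = 1. Collecting the sign flips along the way, the symbol is +1.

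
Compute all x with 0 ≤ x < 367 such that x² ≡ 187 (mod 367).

Since 367 ≡ 3 (mod 4), a square root of 187 is 187^((367+1)/4) = 187^92 mod 367.
Repeated squaring: 187^2≡104, 187^4≡173, 187^8≡202, 187^16≡67, 187^32≡85, 187^64≡252 (mod 367).
187^92 = 187^(64+16+8+4) ≡ 162 (mod 367).
Check: 162² = 26244 ≡ 187 (mod 367). The two roots are 162 and 205.

162, 205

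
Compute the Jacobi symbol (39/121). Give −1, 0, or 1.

1

Reciprocity: 39 ≡ 3 and 121 ≡ 1 (mod 4), so (39/121) = +(121/39).
Reduce top mod 39: now compute (4/39).
Pull out 2^2: since 39 ≡ 7 (mod 8), (2/39) = +1, so (2/39)^2 = +1.
Reached (1/39) = 1. Collecting the sign flips along the way, the symbol is +1.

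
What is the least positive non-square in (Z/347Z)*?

(2/347) = −1, so 2 is the smallest positive non-residue mod 347.

2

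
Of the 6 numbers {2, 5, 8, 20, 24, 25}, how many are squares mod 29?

4

(2/29) = -1 → non-residue.
(5/29) = +1 → QR.
(8/29) = -1 → non-residue.
(20/29) = +1 → QR.
(24/29) = +1 → QR.
(25/29) = +1 → QR.
Total quadratic residues among the 6: 4.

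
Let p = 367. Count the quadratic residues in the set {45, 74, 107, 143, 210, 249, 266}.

(45/367) = -1 → non-residue.
(74/367) = +1 → QR.
(107/367) = +1 → QR.
(143/367) = -1 → non-residue.
(210/367) = +1 → QR.
(249/367) = -1 → non-residue.
(266/367) = -1 → non-residue.
Total quadratic residues among the 7: 3.

3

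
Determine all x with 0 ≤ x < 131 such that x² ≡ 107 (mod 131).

Since 131 ≡ 3 (mod 4), a square root of 107 is 107^((131+1)/4) = 107^33 mod 131.
Repeated squaring: 107^2≡52, 107^4≡84, 107^8≡113, 107^16≡62, 107^32≡45 (mod 131).
107^33 = 107^(32+1) ≡ 99 (mod 131).
Check: 99² = 9801 ≡ 107 (mod 131). The two roots are 32 and 99.

32, 99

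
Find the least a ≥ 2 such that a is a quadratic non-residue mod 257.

(2/257) = +1, so 2 is a residue.
(3/257) = −1, so 3 is the smallest positive non-residue mod 257.

3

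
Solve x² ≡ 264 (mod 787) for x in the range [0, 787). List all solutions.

201, 586

Since 787 ≡ 3 (mod 4), a square root of 264 is 264^((787+1)/4) = 264^197 mod 787.
Repeated squaring: 264^2≡440, 264^4≡785, 264^8≡4, 264^16≡16, 264^32≡256, 264^64≡215, 264^128≡579 (mod 787).
264^197 = 264^(128+64+4+1) ≡ 586 (mod 787).
Check: 586² = 343396 ≡ 264 (mod 787). The two roots are 201 and 586.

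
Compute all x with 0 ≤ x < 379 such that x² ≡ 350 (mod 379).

27, 352

Since 379 ≡ 3 (mod 4), a square root of 350 is 350^((379+1)/4) = 350^95 mod 379.
Repeated squaring: 350^2≡83, 350^4≡67, 350^8≡320, 350^16≡70, 350^32≡352, 350^64≡350 (mod 379).
350^95 = 350^(64+16+8+4+2+1) ≡ 352 (mod 379).
Check: 352² = 123904 ≡ 350 (mod 379). The two roots are 27 and 352.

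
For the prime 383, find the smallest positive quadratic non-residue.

5

(2/383) = +1, so 2 is a residue.
(3/383) = +1, so 3 is a residue.
(4/383) = +1, so 4 is a residue.
(5/383) = −1, so 5 is the smallest positive non-residue mod 383.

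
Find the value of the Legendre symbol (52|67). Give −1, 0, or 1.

-1

Euler's criterion: (52/67) ≡ 52^33 (mod 67).
52^2 ≡ 24 (mod 67)
52^4 ≡ 40 (mod 67)
52^8 ≡ 59 (mod 67)
52^16 ≡ 64 (mod 67)
52^32 ≡ 9 (mod 67)
52^33 = 52^(32+1) ≡ 66 (mod 67).
Result is 66 ≡ −1, so (52/67) = −1.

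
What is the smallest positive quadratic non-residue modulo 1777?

5

(2/1777) = +1, so 2 is a residue.
(3/1777) = +1, so 3 is a residue.
(4/1777) = +1, so 4 is a residue.
(5/1777) = −1, so 5 is the smallest positive non-residue mod 1777.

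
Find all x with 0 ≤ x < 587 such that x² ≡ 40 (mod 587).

159, 428

Since 587 ≡ 3 (mod 4), a square root of 40 is 40^((587+1)/4) = 40^147 mod 587.
Repeated squaring: 40^2≡426, 40^4≡93, 40^8≡431, 40^16≡269, 40^32≡160, 40^64≡359, 40^128≡328 (mod 587).
40^147 = 40^(128+16+2+1) ≡ 159 (mod 587).
Check: 159² = 25281 ≡ 40 (mod 587). The two roots are 159 and 428.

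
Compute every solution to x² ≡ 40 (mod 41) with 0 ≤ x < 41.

41 ≡ 1 (mod 4), so we find a root by search.
Trying successive values, 9² = 81 ≡ 40 (mod 41). The other root is 41 − 9 = 32.

9, 32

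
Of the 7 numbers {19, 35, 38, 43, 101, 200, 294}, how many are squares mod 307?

3

(19/307) = +1 → QR.
(35/307) = -1 → non-residue.
(38/307) = -1 → non-residue.
(43/307) = -1 → non-residue.
(101/307) = +1 → QR.
(200/307) = -1 → non-residue.
(294/307) = +1 → QR.
Total quadratic residues among the 7: 3.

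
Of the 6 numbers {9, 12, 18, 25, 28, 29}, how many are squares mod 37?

(9/37) = +1 → QR.
(12/37) = +1 → QR.
(18/37) = -1 → non-residue.
(25/37) = +1 → QR.
(28/37) = +1 → QR.
(29/37) = -1 → non-residue.
Total quadratic residues among the 6: 4.

4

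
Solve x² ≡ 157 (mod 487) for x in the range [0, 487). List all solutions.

Since 487 ≡ 3 (mod 4), a square root of 157 is 157^((487+1)/4) = 157^122 mod 487.
Repeated squaring: 157^2≡299, 157^4≡280, 157^8≡480, 157^16≡49, 157^32≡453, 157^64≡182 (mod 487).
157^122 = 157^(64+32+16+8+2) ≡ 354 (mod 487).
Check: 354² = 125316 ≡ 157 (mod 487). The two roots are 133 and 354.

133, 354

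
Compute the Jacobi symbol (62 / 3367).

Pull out 2: since 3367 ≡ 7 (mod 8), (2/3367) = +1.
Reciprocity: 31 ≡ 3 and 3367 ≡ 3 (mod 4), so (31/3367) = −(3367/31).
Reduce top mod 31: now compute (19/31).
Reciprocity: 19 ≡ 3 and 31 ≡ 3 (mod 4), so (19/31) = −(31/19).
Reduce top mod 19: now compute (12/19).
Pull out 2^2: since 19 ≡ 3 (mod 8), (2/19) = -1, so (2/19)^2 = +1.
Reciprocity: 3 ≡ 3 and 19 ≡ 3 (mod 4), so (3/19) = −(19/3).
Reduce top mod 3: now compute (1/3).
Reached (1/3) = 1. Collecting the sign flips along the way, the symbol is -1.

-1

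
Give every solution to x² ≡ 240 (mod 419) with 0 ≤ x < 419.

147, 272

Since 419 ≡ 3 (mod 4), a square root of 240 is 240^((419+1)/4) = 240^105 mod 419.
Repeated squaring: 240^2≡197, 240^4≡261, 240^8≡243, 240^16≡389, 240^32≡62, 240^64≡73 (mod 419).
240^105 = 240^(64+32+8+1) ≡ 147 (mod 419).
Check: 147² = 21609 ≡ 240 (mod 419). The two roots are 147 and 272.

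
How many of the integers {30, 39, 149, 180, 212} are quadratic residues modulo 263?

2

(30/263) = -1 → non-residue.
(39/263) = +1 → QR.
(149/263) = +1 → QR.
(180/263) = -1 → non-residue.
(212/263) = -1 → non-residue.
Total quadratic residues among the 5: 2.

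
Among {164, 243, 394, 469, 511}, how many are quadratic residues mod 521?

3

(164/521) = -1 → non-residue.
(243/521) = -1 → non-residue.
(394/521) = +1 → QR.
(469/521) = +1 → QR.
(511/521) = +1 → QR.
Total quadratic residues among the 5: 3.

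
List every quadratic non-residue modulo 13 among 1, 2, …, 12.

2,5,6,7,8,11

Square k = 1,…,6 (k and 13−k give the same square):
1²=1, 2²=4, 3²=9, 4²≡3, 5²≡12, 6²≡10 (mod 13).
The residues are {1, 3, 4, 9, 10, 12}; the non-residues are the remaining 6 nonzero classes.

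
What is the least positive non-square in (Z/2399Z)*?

11

(2/2399) = +1, so 2 is a residue.
(3/2399) = +1, so 3 is a residue.
(4/2399) = +1, so 4 is a residue.
(5/2399) = +1, so 5 is a residue.
(6/2399) = +1, so 6 is a residue.
(7/2399) = +1, so 7 is a residue.
(8/2399) = +1, so 8 is a residue.
(9/2399) = +1, so 9 is a residue.
(10/2399) = +1, so 10 is a residue.
(11/2399) = −1, so 11 is the smallest positive non-residue mod 2399.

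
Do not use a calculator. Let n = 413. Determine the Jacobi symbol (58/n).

Pull out 2: since 413 ≡ 5 (mod 8), (2/413) = -1.
Reciprocity: 29 ≡ 1 and 413 ≡ 1 (mod 4), so (29/413) = +(413/29).
Reduce top mod 29: now compute (7/29).
Reciprocity: 7 ≡ 3 and 29 ≡ 1 (mod 4), so (7/29) = +(29/7).
Reduce top mod 7: now compute (1/7).
Reached (1/7) = 1. Collecting the sign flips along the way, the symbol is -1.

-1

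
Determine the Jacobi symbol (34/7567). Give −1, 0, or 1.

1

Pull out 2: since 7567 ≡ 7 (mod 8), (2/7567) = +1.
Reciprocity: 17 ≡ 1 and 7567 ≡ 3 (mod 4), so (17/7567) = +(7567/17).
Reduce top mod 17: now compute (2/17).
Pull out 2: since 17 ≡ 1 (mod 8), (2/17) = +1.
Reached (1/17) = 1. Collecting the sign flips along the way, the symbol is +1.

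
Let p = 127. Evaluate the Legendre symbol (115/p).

1

Reciprocity: 115 ≡ 3 and 127 ≡ 3 (mod 4), so (115/127) = −(127/115).
Reduce top mod 115: now compute (12/115).
Pull out 2^2: since 115 ≡ 3 (mod 8), (2/115) = -1, so (2/115)^2 = +1.
Reciprocity: 3 ≡ 3 and 115 ≡ 3 (mod 4), so (3/115) = −(115/3).
Reduce top mod 3: now compute (1/3).
Reached (1/3) = 1. Collecting the sign flips along the way, the symbol is +1.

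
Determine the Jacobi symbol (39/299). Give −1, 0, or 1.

Reciprocity: 39 ≡ 3 and 299 ≡ 3 (mod 4), so (39/299) = −(299/39).
Reduce top mod 39: now compute (26/39).
Pull out 2: since 39 ≡ 7 (mod 8), (2/39) = +1.
Reciprocity: 13 ≡ 1 and 39 ≡ 3 (mod 4), so (13/39) = +(39/13).
Reduce top mod 13: now compute (0/13).
Top reduces to 0: gcd > 1, so the symbol is 0.

0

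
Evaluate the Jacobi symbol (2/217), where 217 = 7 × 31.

Pull out 2: since 217 ≡ 1 (mod 8), (2/217) = +1.
Reached (1/217) = 1. Collecting the sign flips along the way, the symbol is +1.

1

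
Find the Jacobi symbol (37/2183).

Reciprocity: 37 ≡ 1 and 2183 ≡ 3 (mod 4), so (37/2183) = +(2183/37).
Reduce top mod 37: now compute (0/37).
Top reduces to 0: gcd > 1, so the symbol is 0.

0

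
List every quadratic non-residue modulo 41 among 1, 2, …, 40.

Square k = 1,…,20 (k and 41−k give the same square):
1²=1, 2²=4, 3²=9, 4²=16, 5²=25, 6²=36, 7²≡8, 8²≡23, 9²≡40, 10²≡18, 11²≡39, 12²≡21, 13²≡5, 14²≡32, 15²≡20, 16²≡10, 17²≡2, 18²≡37, 19²≡33, 20²≡31 (mod 41).
The residues are {1, 2, 4, 5, 8, 9, 10, 16, 18, 20, 21, 23, 25, 31, 32, 33, 36, 37, 39, 40}; the non-residues are the remaining 20 nonzero classes.

3 6 7 11 12 13 14 15 17 19 22 24 26 27 28 29 30 34 35 38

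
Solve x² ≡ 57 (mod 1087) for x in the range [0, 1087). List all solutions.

Since 1087 ≡ 3 (mod 4), a square root of 57 is 57^((1087+1)/4) = 57^272 mod 1087.
Repeated squaring: 57^2≡1075, 57^4≡144, 57^8≡83, 57^16≡367, 57^32≡988, 57^64≡18, 57^128≡324, 57^256≡624 (mod 1087).
57^272 = 57^(256+16) ≡ 738 (mod 1087).
Check: 738² = 544644 ≡ 57 (mod 1087). The two roots are 349 and 738.

349, 738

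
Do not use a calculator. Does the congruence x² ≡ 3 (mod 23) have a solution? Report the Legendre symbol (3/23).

Reciprocity: 3 ≡ 3 and 23 ≡ 3 (mod 4), so (3/23) = −(23/3).
Reduce top mod 3: now compute (2/3).
Pull out 2: since 3 ≡ 3 (mod 8), (2/3) = -1.
Reached (1/3) = 1. Collecting the sign flips along the way, the symbol is +1.

1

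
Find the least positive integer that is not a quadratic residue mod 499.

2

(2/499) = −1, so 2 is the smallest positive non-residue mod 499.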